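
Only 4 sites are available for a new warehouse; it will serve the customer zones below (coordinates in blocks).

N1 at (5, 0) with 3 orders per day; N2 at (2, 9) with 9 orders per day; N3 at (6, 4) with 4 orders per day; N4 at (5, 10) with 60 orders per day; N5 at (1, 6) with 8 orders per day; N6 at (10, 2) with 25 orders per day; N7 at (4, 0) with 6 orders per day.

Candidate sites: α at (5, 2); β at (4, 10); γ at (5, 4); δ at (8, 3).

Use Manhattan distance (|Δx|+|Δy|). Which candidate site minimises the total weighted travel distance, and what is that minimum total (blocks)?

β, total 618 blocks

Total weighted distance at each candidate:
  α (5, 2): total = 795
  β (4, 10): total = 618
  γ (5, 4): total = 701
  δ (8, 3): total = 935
Minimum is at β with total 618 blocks.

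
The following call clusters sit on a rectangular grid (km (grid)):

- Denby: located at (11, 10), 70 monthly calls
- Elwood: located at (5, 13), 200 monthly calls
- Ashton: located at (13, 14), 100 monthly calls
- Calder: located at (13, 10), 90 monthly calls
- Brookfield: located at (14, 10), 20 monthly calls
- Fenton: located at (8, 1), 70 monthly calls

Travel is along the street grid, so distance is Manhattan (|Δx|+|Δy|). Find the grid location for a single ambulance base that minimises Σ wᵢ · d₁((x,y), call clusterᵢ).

Manhattan distance separates: Σwᵢ(|x−xᵢ|+|y−yᵢ|) = Σwᵢ|x−xᵢ| + Σwᵢ|y−yᵢ|, so x and y are optimised independently as 1-D weighted medians.
Total weight W = 550; half = 275.
x-coordinate, sorted with cumulative weight:
  x=5 (Elwood, w=200) cum 200
  x=8 (Fenton, w=70) cum 270
  x=11 (Denby, w=70) cum 340  ← median
  x=13 (Ashton, w=100) cum 440
  x=13 (Calder, w=90) cum 530
  x=14 (Brookfield, w=20) cum 550
⇒ x* = 11
y-coordinate, sorted with cumulative weight:
  y=1 (Fenton, w=70) cum 70
  y=10 (Denby, w=70) cum 140
  y=10 (Calder, w=90) cum 230
  y=10 (Brookfield, w=20) cum 250
  y=13 (Elwood, w=200) cum 450  ← median
  y=14 (Ashton, w=100) cum 550
⇒ y* = 13

(11, 13)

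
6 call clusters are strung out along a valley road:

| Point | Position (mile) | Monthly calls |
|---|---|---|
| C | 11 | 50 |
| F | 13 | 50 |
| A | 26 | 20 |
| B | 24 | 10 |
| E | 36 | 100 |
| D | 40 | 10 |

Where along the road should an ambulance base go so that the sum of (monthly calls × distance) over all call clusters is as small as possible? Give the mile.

x = 26

For a sum of weighted absolute distances on a line, the optimum is the weighted median (not the mean). Total weight W = 240; half-weight = 120.
Sort by position and accumulate weight:
  mile 11 (C, w=50) → cum 50
  mile 13 (F, w=50) → cum 100
  mile 24 (B, w=10) → cum 110
  mile 26 (A, w=20) → cum 130  ≥ 120 → median here
  mile 36 (E, w=100) → cum 230
  mile 40 (D, w=10) → cum 240
Optimal location: mile 26.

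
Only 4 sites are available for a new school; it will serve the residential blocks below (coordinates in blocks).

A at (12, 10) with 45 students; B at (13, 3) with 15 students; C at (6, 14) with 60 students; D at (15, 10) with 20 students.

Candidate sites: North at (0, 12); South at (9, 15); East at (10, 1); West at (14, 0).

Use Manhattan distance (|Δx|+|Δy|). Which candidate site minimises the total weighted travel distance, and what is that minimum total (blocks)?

South, total 1060 blocks

Total weighted distance at each candidate:
  North (0, 12): total = 1780
  South (9, 15): total = 1060
  East (10, 1): total = 1870
  West (14, 0): total = 2140
Minimum is at South with total 1060 blocks.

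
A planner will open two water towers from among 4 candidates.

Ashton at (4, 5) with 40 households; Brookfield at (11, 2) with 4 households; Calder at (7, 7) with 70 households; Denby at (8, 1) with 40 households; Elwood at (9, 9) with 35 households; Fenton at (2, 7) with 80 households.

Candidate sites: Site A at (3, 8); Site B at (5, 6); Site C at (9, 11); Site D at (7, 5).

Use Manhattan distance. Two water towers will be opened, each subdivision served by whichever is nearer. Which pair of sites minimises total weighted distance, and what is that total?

Evaluate every pair (each demand assigned to the nearer of the two):
  {Site A, Site D}: total = 858
  {Site B, Site D}: total = 978
  {Site B, Site C}: total = 1040
  {Site A, Site B}: total = 1055
  {Site C, Site D}: total = 1118
  {Site A, Site C}: total = 1224
Best pair: {Site A, Site D} with total 858.

{Site A, Site D}, total 858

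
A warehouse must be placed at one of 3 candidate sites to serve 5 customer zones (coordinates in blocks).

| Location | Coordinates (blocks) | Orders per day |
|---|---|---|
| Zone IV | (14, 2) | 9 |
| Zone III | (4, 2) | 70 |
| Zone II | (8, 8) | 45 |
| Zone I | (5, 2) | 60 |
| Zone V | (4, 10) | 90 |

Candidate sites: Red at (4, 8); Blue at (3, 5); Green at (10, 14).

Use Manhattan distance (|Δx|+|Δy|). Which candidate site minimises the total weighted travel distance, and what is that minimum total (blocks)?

Total weighted distance at each candidate:
  Red (4, 8): total = 1344
  Blue (3, 5): total = 1606
  Green (10, 14): total = 3684
Minimum is at Red with total 1344 blocks.

Red, total 1344 blocks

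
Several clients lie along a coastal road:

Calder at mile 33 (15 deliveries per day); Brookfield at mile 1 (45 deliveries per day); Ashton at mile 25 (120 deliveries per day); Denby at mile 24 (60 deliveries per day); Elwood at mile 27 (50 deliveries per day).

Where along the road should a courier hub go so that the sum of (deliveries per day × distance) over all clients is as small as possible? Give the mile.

For a sum of weighted absolute distances on a line, the optimum is the weighted median (not the mean). Total weight W = 290; half-weight = 145.
Sort by position and accumulate weight:
  mile 1 (Brookfield, w=45) → cum 45
  mile 24 (Denby, w=60) → cum 105
  mile 25 (Ashton, w=120) → cum 225  ≥ 145 → median here
  mile 27 (Elwood, w=50) → cum 275
  mile 33 (Calder, w=15) → cum 290
Optimal location: mile 25.

x = 25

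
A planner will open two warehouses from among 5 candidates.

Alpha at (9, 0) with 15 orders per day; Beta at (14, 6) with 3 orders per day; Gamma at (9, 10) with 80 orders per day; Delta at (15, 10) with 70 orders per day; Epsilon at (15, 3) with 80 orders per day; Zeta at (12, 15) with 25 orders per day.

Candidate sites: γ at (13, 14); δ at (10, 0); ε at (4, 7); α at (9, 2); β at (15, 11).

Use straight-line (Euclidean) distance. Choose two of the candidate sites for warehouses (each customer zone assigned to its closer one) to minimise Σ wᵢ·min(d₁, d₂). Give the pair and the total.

Evaluate every pair (each demand assigned to the nearer of the two):
  {δ, β}: total = 1178.4
  {α, β}: total = 1213.5
  {γ, δ}: total = 1304.1
  {γ, α}: total = 1336.8
  {γ, β}: total = 1401.2
  {ε, β}: total = 1445.8
  {γ, ε}: total = 1848.6
  {ε, α}: total = 1985.1
  {δ, ε}: total = 2035.1
  {δ, α}: total = 2174.2
Best pair: {δ, β} with total 1178.4.

{δ, β}, total 1178.4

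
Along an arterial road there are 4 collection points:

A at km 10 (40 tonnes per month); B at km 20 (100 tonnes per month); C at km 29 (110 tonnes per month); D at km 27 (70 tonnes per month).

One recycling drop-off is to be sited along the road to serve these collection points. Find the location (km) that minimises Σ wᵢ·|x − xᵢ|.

For a sum of weighted absolute distances on a line, the optimum is the weighted median (not the mean). Total weight W = 320; half-weight = 160.
Sort by position and accumulate weight:
  km 10 (A, w=40) → cum 40
  km 20 (B, w=100) → cum 140
  km 27 (D, w=70) → cum 210  ≥ 160 → median here
  km 29 (C, w=110) → cum 320
Optimal location: km 27.

x = 27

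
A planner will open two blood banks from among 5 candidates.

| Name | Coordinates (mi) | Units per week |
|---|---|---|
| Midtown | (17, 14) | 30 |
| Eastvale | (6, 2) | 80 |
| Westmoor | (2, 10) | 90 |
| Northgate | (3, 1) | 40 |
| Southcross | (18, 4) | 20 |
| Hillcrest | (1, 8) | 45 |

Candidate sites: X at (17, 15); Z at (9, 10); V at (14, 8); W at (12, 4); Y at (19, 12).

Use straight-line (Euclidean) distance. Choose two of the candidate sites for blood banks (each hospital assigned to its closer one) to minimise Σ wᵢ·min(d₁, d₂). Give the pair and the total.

{Z, W}, total 2274.8

Evaluate every pair (each demand assigned to the nearer of the two):
  {Z, W}: total = 2274.8
  {Z, Y}: total = 2363.4
  {X, Z}: total = 2363.6
  {Z, V}: total = 2431.6
  {X, W}: total = 2611.7
  {W, Y}: total = 2666.6
  {V, W}: total = 2776.1
  {X, V}: total = 3144.6
  {V, Y}: total = 3199.4
  {X, Y}: total = 4488.9
Best pair: {Z, W} with total 2274.8.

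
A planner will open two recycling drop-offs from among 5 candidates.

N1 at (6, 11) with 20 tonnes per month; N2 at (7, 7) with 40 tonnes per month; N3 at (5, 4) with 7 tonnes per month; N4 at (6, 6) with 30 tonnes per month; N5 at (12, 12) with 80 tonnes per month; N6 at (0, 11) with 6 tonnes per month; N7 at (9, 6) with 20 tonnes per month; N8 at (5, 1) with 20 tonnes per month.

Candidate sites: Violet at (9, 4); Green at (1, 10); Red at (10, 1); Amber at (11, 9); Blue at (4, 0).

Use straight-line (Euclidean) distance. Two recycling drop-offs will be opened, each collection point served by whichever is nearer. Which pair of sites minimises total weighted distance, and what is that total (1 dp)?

Evaluate every pair (each demand assigned to the nearer of the two):
  {Violet, Amber}: total = 848.2
  {Amber, Blue}: total = 910.8
  {Red, Amber}: total = 994.5
  {Green, Amber}: total = 1036.8
  {Violet, Green}: total = 1214.4
  {Violet, Blue}: total = 1252.9
  {Violet, Red}: total = 1324.6
  {Green, Blue}: total = 1676.3
  {Green, Red}: total = 1708.1
  {Red, Blue}: total = 1797.3
Best pair: {Violet, Amber} with total 848.2.

{Violet, Amber}, total 848.2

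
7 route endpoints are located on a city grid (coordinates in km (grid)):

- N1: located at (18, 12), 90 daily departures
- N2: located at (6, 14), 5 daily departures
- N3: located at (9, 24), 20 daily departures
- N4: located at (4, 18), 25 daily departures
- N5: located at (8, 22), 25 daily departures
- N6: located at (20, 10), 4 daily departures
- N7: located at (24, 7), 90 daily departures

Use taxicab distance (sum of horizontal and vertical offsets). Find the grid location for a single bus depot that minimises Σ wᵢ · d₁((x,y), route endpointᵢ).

(18, 12)

Manhattan distance separates: Σwᵢ(|x−xᵢ|+|y−yᵢ|) = Σwᵢ|x−xᵢ| + Σwᵢ|y−yᵢ|, so x and y are optimised independently as 1-D weighted medians.
Total weight W = 259; half = 129.5.
x-coordinate, sorted with cumulative weight:
  x=4 (N4, w=25) cum 25
  x=6 (N2, w=5) cum 30
  x=8 (N5, w=25) cum 55
  x=9 (N3, w=20) cum 75
  x=18 (N1, w=90) cum 165  ← median
  x=20 (N6, w=4) cum 169
  x=24 (N7, w=90) cum 259
⇒ x* = 18
y-coordinate, sorted with cumulative weight:
  y=7 (N7, w=90) cum 90
  y=10 (N6, w=4) cum 94
  y=12 (N1, w=90) cum 184  ← median
  y=14 (N2, w=5) cum 189
  y=18 (N4, w=25) cum 214
  y=22 (N5, w=25) cum 239
  y=24 (N3, w=20) cum 259
⇒ y* = 12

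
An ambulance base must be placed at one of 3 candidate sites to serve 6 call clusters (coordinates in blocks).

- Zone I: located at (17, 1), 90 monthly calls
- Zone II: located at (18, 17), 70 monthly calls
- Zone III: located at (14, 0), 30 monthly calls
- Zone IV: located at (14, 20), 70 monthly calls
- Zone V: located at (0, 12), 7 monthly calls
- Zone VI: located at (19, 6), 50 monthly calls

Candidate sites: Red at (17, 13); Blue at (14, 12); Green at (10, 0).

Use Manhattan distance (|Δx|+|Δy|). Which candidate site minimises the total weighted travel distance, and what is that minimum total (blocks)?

Red, total 3186 blocks

Total weighted distance at each candidate:
  Red (17, 13): total = 3186
  Blue (14, 12): total = 3458
  Green (10, 0): total = 5174
Minimum is at Red with total 3186 blocks.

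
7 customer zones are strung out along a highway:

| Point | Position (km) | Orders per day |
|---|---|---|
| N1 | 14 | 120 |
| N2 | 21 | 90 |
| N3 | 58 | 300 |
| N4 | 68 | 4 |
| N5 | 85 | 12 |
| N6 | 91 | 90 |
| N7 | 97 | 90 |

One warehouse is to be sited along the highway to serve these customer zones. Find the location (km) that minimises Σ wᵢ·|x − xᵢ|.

For a sum of weighted absolute distances on a line, the optimum is the weighted median (not the mean). Total weight W = 706; half-weight = 353.
Sort by position and accumulate weight:
  km 14 (N1, w=120) → cum 120
  km 21 (N2, w=90) → cum 210
  km 58 (N3, w=300) → cum 510  ≥ 353 → median here
  km 68 (N4, w=4) → cum 514
  km 85 (N5, w=12) → cum 526
  km 91 (N6, w=90) → cum 616
  km 97 (N7, w=90) → cum 706
Optimal location: km 58.

x = 58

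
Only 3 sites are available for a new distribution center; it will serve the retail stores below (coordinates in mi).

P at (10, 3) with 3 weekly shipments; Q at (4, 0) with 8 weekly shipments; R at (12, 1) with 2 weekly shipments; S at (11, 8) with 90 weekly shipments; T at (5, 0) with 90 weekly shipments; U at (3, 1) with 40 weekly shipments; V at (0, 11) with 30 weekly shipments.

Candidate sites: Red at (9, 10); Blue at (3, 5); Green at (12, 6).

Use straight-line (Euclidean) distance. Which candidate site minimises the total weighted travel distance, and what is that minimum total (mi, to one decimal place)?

Blue, total 1697.2 mi

Total weighted distance at each candidate:
  Red (9, 10): total = 2057.8
  Blue (3, 5): total = 1697.2
  Green (12, 6): total = 1933.6
Minimum is at Blue with total 1697.2 mi.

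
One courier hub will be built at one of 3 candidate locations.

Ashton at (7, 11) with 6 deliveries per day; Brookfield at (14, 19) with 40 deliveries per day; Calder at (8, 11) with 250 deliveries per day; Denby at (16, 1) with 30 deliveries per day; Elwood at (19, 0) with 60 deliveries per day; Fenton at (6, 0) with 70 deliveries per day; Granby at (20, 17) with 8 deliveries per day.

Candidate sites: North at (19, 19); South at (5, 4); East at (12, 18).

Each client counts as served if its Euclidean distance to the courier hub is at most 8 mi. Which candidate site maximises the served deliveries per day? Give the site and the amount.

South, covering 326

Coverage radius r = 8 mi; a point is covered iff (Δx)²+(Δy)² ≤ 8² = 64.
  North (19, 19): covers {Brookfield, Granby} → 48
  South (5, 4): covers {Ashton, Calder, Fenton} → 326
  East (12, 18): covers {Brookfield} → 40
Maximum coverage at South: 326 deliveries per day.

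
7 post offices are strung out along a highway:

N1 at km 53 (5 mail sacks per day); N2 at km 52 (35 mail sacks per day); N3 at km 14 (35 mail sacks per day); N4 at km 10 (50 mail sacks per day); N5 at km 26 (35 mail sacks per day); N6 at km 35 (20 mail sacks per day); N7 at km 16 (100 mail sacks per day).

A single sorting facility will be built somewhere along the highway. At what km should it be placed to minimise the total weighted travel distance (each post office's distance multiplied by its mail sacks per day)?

x = 16

For a sum of weighted absolute distances on a line, the optimum is the weighted median (not the mean). Total weight W = 280; half-weight = 140.
Sort by position and accumulate weight:
  km 10 (N4, w=50) → cum 50
  km 14 (N3, w=35) → cum 85
  km 16 (N7, w=100) → cum 185  ≥ 140 → median here
  km 26 (N5, w=35) → cum 220
  km 35 (N6, w=20) → cum 240
  km 52 (N2, w=35) → cum 275
  km 53 (N1, w=5) → cum 280
Optimal location: km 16.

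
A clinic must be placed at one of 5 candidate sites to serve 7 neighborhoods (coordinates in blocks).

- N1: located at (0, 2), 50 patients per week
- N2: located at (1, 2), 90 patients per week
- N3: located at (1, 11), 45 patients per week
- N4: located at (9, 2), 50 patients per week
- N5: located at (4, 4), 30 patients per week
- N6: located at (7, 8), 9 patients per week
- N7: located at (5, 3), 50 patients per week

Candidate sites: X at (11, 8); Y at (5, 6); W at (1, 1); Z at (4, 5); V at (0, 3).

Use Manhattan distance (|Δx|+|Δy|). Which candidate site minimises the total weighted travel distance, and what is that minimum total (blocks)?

V, total 1643 blocks

Total weighted distance at each candidate:
  X (11, 8): total = 4191
  Y (5, 6): total = 2251
  W (1, 1): total = 1687
  Z (4, 5): total = 1929
  V (0, 3): total = 1643
Minimum is at V with total 1643 blocks.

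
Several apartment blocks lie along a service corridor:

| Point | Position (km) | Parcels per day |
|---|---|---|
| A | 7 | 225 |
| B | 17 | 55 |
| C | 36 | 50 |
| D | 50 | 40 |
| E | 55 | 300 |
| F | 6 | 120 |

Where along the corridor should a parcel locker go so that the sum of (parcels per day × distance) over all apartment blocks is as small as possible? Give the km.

For a sum of weighted absolute distances on a line, the optimum is the weighted median (not the mean). Total weight W = 790; half-weight = 395.
Sort by position and accumulate weight:
  km 6 (F, w=120) → cum 120
  km 7 (A, w=225) → cum 345
  km 17 (B, w=55) → cum 400  ≥ 395 → median here
  km 36 (C, w=50) → cum 450
  km 50 (D, w=40) → cum 490
  km 55 (E, w=300) → cum 790
Optimal location: km 17.

x = 17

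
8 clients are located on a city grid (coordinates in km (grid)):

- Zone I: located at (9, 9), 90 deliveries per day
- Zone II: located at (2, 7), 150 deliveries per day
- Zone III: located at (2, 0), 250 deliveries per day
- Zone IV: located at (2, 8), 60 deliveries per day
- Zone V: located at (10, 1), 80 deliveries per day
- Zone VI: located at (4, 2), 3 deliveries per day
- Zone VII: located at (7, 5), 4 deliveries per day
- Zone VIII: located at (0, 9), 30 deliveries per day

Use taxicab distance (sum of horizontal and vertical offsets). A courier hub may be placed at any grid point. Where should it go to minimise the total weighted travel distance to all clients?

(2, 5)

Manhattan distance separates: Σwᵢ(|x−xᵢ|+|y−yᵢ|) = Σwᵢ|x−xᵢ| + Σwᵢ|y−yᵢ|, so x and y are optimised independently as 1-D weighted medians.
Total weight W = 667; half = 333.5.
x-coordinate, sorted with cumulative weight:
  x=0 (Zone VIII, w=30) cum 30
  x=2 (Zone II, w=150) cum 180
  x=2 (Zone III, w=250) cum 430  ← median
  x=2 (Zone IV, w=60) cum 490
  x=4 (Zone VI, w=3) cum 493
  x=7 (Zone VII, w=4) cum 497
  x=9 (Zone I, w=90) cum 587
  x=10 (Zone V, w=80) cum 667
⇒ x* = 2
y-coordinate, sorted with cumulative weight:
  y=0 (Zone III, w=250) cum 250
  y=1 (Zone V, w=80) cum 330
  y=2 (Zone VI, w=3) cum 333
  y=5 (Zone VII, w=4) cum 337  ← median
  y=7 (Zone II, w=150) cum 487
  y=8 (Zone IV, w=60) cum 547
  y=9 (Zone I, w=90) cum 637
  y=9 (Zone VIII, w=30) cum 667
⇒ y* = 5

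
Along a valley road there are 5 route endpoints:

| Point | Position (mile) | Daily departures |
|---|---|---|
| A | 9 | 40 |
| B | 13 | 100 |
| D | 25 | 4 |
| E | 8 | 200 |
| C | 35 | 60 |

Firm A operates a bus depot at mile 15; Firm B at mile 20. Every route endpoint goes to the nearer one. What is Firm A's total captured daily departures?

340

The indifferent point is the midpoint (15+20)/2 = 17.5; route endpoints left of it (closer to Firm A at 15) go to Firm A, those right go to Firm B.
  E at 8 (w=200) → Firm A
  A at 9 (w=40) → Firm A
  B at 13 (w=100) → Firm A
  D at 25 (w=4) → Firm B
  C at 35 (w=60) → Firm B
Firm A captures 340; Firm B captures 64.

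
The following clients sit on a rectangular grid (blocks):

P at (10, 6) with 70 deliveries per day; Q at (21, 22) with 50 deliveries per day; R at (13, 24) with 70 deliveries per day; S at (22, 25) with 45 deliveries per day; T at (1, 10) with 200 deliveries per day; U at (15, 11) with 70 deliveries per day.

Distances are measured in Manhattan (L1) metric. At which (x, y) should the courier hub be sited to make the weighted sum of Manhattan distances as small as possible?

Manhattan distance separates: Σwᵢ(|x−xᵢ|+|y−yᵢ|) = Σwᵢ|x−xᵢ| + Σwᵢ|y−yᵢ|, so x and y are optimised independently as 1-D weighted medians.
Total weight W = 505; half = 252.5.
x-coordinate, sorted with cumulative weight:
  x=1 (T, w=200) cum 200
  x=10 (P, w=70) cum 270  ← median
  x=13 (R, w=70) cum 340
  x=15 (U, w=70) cum 410
  x=21 (Q, w=50) cum 460
  x=22 (S, w=45) cum 505
⇒ x* = 10
y-coordinate, sorted with cumulative weight:
  y=6 (P, w=70) cum 70
  y=10 (T, w=200) cum 270  ← median
  y=11 (U, w=70) cum 340
  y=22 (Q, w=50) cum 390
  y=24 (R, w=70) cum 460
  y=25 (S, w=45) cum 505
⇒ y* = 10

(10, 10)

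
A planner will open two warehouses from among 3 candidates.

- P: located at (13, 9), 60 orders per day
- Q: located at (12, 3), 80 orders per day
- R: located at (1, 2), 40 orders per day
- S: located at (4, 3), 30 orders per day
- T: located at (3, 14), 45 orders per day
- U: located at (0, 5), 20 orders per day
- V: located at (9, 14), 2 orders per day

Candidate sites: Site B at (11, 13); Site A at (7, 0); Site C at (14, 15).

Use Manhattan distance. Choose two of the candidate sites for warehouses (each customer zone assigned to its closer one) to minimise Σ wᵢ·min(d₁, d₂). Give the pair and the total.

{Site B, Site A}, total 2151

Evaluate every pair (each demand assigned to the nearer of the two):
  {Site B, Site A}: total = 2151
  {Site A, Site C}: total = 2352
  {Site B, Site C}: total = 3381
Best pair: {Site B, Site A} with total 2151.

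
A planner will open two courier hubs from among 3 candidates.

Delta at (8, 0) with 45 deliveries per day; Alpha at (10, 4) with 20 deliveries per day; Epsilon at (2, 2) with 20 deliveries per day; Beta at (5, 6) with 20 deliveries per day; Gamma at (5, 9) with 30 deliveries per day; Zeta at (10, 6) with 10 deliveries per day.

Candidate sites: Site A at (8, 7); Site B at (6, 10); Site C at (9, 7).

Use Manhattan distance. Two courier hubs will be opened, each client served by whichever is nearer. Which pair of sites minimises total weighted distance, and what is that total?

{Site A, Site B}, total 805

Evaluate every pair (each demand assigned to the nearer of the two):
  {Site A, Site B}: total = 805
  {Site B, Site C}: total = 860
  {Site A, Site C}: total = 865
Best pair: {Site A, Site B} with total 805.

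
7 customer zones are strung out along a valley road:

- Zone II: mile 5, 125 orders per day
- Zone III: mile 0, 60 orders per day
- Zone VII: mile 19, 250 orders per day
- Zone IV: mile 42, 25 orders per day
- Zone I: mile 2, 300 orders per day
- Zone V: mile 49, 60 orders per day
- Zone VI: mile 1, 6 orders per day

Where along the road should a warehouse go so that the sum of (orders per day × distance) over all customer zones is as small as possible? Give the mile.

For a sum of weighted absolute distances on a line, the optimum is the weighted median (not the mean). Total weight W = 826; half-weight = 413.
Sort by position and accumulate weight:
  mile 0 (Zone III, w=60) → cum 60
  mile 1 (Zone VI, w=6) → cum 66
  mile 2 (Zone I, w=300) → cum 366
  mile 5 (Zone II, w=125) → cum 491  ≥ 413 → median here
  mile 19 (Zone VII, w=250) → cum 741
  mile 42 (Zone IV, w=25) → cum 766
  mile 49 (Zone V, w=60) → cum 826
Optimal location: mile 5.

x = 5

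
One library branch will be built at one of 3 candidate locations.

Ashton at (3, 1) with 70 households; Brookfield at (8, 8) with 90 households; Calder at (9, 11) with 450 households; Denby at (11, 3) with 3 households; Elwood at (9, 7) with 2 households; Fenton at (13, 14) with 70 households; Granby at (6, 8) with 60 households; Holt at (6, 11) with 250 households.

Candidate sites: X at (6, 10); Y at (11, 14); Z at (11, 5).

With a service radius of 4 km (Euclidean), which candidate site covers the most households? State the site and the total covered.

X, covering 850

Coverage radius r = 4 km; a point is covered iff (Δx)²+(Δy)² ≤ 4² = 16.
  X (6, 10): covers {Brookfield, Calder, Granby, Holt} → 850
  Y (11, 14): covers {Calder, Fenton} → 520
  Z (11, 5): covers {Denby, Elwood} → 5
Maximum coverage at X: 850 households.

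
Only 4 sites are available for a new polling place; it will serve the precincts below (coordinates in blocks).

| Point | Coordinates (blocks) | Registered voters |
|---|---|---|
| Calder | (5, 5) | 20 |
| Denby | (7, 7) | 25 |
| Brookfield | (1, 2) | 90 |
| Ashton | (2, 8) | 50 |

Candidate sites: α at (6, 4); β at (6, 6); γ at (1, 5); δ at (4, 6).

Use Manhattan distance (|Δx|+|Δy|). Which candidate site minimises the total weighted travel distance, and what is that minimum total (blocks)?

Total weighted distance at each candidate:
  α (6, 4): total = 1170
  β (6, 6): total = 1200
  γ (1, 5): total = 750
  δ (4, 6): total = 970
Minimum is at γ with total 750 blocks.

γ, total 750 blocks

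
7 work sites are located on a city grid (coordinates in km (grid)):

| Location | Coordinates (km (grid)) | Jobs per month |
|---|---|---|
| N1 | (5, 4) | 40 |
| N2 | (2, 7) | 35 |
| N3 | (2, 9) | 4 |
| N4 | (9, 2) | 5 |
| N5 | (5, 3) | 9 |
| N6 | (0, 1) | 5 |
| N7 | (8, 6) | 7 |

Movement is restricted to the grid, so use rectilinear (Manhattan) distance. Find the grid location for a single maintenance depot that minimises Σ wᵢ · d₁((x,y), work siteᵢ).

Manhattan distance separates: Σwᵢ(|x−xᵢ|+|y−yᵢ|) = Σwᵢ|x−xᵢ| + Σwᵢ|y−yᵢ|, so x and y are optimised independently as 1-D weighted medians.
Total weight W = 105; half = 52.5.
x-coordinate, sorted with cumulative weight:
  x=0 (N6, w=5) cum 5
  x=2 (N2, w=35) cum 40
  x=2 (N3, w=4) cum 44
  x=5 (N1, w=40) cum 84  ← median
  x=5 (N5, w=9) cum 93
  x=8 (N7, w=7) cum 100
  x=9 (N4, w=5) cum 105
⇒ x* = 5
y-coordinate, sorted with cumulative weight:
  y=1 (N6, w=5) cum 5
  y=2 (N4, w=5) cum 10
  y=3 (N5, w=9) cum 19
  y=4 (N1, w=40) cum 59  ← median
  y=6 (N7, w=7) cum 66
  y=7 (N2, w=35) cum 101
  y=9 (N3, w=4) cum 105
⇒ y* = 4

(5, 4)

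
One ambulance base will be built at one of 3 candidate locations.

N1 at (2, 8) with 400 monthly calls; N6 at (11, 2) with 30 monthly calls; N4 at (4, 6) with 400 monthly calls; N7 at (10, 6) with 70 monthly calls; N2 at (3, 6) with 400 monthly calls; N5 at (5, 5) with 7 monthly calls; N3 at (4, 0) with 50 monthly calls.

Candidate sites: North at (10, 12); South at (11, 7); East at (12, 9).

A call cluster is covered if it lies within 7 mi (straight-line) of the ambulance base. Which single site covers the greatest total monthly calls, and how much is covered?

South, covering 107

Coverage radius r = 7 mi; a point is covered iff (Δx)²+(Δy)² ≤ 7² = 49.
  North (10, 12): covers {N7} → 70
  South (11, 7): covers {N6, N7, N5} → 107
  East (12, 9): covers {N7} → 70
Maximum coverage at South: 107 monthly calls.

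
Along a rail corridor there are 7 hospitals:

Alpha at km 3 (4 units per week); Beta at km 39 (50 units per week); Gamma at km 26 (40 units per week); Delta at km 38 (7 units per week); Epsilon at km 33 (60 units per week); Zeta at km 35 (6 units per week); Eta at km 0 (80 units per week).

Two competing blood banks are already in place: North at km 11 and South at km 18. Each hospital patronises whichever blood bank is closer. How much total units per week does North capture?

The indifferent point is the midpoint (11+18)/2 = 14.5; hospitals left of it (closer to North at 11) go to North, those right go to South.
  Eta at 0 (w=80) → North
  Alpha at 3 (w=4) → North
  Gamma at 26 (w=40) → South
  Epsilon at 33 (w=60) → South
  Zeta at 35 (w=6) → South
  Delta at 38 (w=7) → South
  Beta at 39 (w=50) → South
North captures 84; South captures 163.

84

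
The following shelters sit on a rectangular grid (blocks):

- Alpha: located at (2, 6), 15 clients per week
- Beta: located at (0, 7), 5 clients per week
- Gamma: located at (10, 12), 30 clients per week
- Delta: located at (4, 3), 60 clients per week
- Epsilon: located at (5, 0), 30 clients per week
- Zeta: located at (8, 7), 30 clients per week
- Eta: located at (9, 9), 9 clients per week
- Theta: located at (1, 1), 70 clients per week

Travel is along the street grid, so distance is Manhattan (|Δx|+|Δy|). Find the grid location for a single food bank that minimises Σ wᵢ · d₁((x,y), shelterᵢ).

Manhattan distance separates: Σwᵢ(|x−xᵢ|+|y−yᵢ|) = Σwᵢ|x−xᵢ| + Σwᵢ|y−yᵢ|, so x and y are optimised independently as 1-D weighted medians.
Total weight W = 249; half = 124.5.
x-coordinate, sorted with cumulative weight:
  x=0 (Beta, w=5) cum 5
  x=1 (Theta, w=70) cum 75
  x=2 (Alpha, w=15) cum 90
  x=4 (Delta, w=60) cum 150  ← median
  x=5 (Epsilon, w=30) cum 180
  x=8 (Zeta, w=30) cum 210
  x=9 (Eta, w=9) cum 219
  x=10 (Gamma, w=30) cum 249
⇒ x* = 4
y-coordinate, sorted with cumulative weight:
  y=0 (Epsilon, w=30) cum 30
  y=1 (Theta, w=70) cum 100
  y=3 (Delta, w=60) cum 160  ← median
  y=6 (Alpha, w=15) cum 175
  y=7 (Beta, w=5) cum 180
  y=7 (Zeta, w=30) cum 210
  y=9 (Eta, w=9) cum 219
  y=12 (Gamma, w=30) cum 249
⇒ y* = 3

(4, 3)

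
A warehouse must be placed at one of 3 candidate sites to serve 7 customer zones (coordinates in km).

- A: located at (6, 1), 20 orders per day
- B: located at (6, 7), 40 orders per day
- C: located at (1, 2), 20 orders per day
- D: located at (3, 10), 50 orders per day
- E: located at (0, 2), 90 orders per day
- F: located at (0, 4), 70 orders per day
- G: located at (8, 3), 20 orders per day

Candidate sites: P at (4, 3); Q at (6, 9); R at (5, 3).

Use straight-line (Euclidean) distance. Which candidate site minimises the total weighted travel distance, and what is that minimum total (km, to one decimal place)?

P, total 1391.9 km

Total weighted distance at each candidate:
  P (4, 3): total = 1391.9
  Q (6, 9): total = 2073.1
  R (5, 3): total = 1532.0
Minimum is at P with total 1391.9 km.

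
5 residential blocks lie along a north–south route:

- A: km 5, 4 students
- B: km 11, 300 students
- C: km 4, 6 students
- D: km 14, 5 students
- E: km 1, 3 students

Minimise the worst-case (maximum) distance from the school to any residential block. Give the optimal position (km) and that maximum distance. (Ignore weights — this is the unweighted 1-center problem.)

location 7.5, max distance 6.5

The 1-center on a line is the midpoint of the two extreme points: leftmost at 1, rightmost at 14.
Optimal location = (1 + 14)/2 = 7.5; maximum distance = (14 − 1)/2 = 6.5.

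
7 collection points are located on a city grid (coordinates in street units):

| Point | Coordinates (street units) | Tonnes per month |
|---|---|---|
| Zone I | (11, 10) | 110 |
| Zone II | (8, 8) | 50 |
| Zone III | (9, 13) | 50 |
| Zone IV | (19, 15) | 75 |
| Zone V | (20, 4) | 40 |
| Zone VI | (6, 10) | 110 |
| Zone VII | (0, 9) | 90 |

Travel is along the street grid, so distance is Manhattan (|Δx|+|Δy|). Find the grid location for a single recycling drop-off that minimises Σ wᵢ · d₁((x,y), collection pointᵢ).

(9, 10)

Manhattan distance separates: Σwᵢ(|x−xᵢ|+|y−yᵢ|) = Σwᵢ|x−xᵢ| + Σwᵢ|y−yᵢ|, so x and y are optimised independently as 1-D weighted medians.
Total weight W = 525; half = 262.5.
x-coordinate, sorted with cumulative weight:
  x=0 (Zone VII, w=90) cum 90
  x=6 (Zone VI, w=110) cum 200
  x=8 (Zone II, w=50) cum 250
  x=9 (Zone III, w=50) cum 300  ← median
  x=11 (Zone I, w=110) cum 410
  x=19 (Zone IV, w=75) cum 485
  x=20 (Zone V, w=40) cum 525
⇒ x* = 9
y-coordinate, sorted with cumulative weight:
  y=4 (Zone V, w=40) cum 40
  y=8 (Zone II, w=50) cum 90
  y=9 (Zone VII, w=90) cum 180
  y=10 (Zone I, w=110) cum 290  ← median
  y=10 (Zone VI, w=110) cum 400
  y=13 (Zone III, w=50) cum 450
  y=15 (Zone IV, w=75) cum 525
⇒ y* = 10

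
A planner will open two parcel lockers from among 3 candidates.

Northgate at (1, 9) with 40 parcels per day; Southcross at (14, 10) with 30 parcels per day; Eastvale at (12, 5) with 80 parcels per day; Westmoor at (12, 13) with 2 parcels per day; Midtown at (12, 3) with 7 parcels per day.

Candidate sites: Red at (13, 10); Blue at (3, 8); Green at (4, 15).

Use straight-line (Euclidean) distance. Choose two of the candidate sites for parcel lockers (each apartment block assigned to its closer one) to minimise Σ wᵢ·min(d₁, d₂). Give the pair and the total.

{Red, Blue}, total 583.2

Evaluate every pair (each demand assigned to the nearer of the two):
  {Red, Blue}: total = 583.2
  {Red, Green}: total = 762.1
  {Blue, Green}: total = 1272.4
Best pair: {Red, Blue} with total 583.2.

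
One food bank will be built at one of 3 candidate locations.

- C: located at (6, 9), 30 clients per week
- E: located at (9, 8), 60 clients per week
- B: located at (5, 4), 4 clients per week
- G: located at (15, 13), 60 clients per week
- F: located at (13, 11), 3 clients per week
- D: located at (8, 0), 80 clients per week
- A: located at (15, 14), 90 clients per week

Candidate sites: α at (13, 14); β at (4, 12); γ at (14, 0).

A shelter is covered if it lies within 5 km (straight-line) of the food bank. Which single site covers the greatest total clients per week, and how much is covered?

Coverage radius r = 5 km; a point is covered iff (Δx)²+(Δy)² ≤ 5² = 25.
  α (13, 14): covers {G, F, A} → 153
  β (4, 12): covers {C} → 30
  γ (14, 0): covers {none} → 0
Maximum coverage at α: 153 clients per week.

α, covering 153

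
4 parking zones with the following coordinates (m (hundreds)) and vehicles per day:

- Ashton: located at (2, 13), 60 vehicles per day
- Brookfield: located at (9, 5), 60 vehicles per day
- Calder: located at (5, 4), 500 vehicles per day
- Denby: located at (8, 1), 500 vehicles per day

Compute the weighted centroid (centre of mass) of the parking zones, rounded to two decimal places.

(6.39, 3.20)

The minimiser of Σwᵢ‖p−pᵢ‖² is the weighted centroid p* = (Σwᵢpᵢ)/(Σwᵢ).
Σwᵢ = 1120.
Σwᵢxᵢ = 60·2 + 60·9 + 500·5 + 500·8 = 7160.
Σwᵢyᵢ = 60·13 + 60·5 + 500·4 + 500·1 = 3580.
x* = 7160/1120 = 6.39, y* = 3580/1120 = 3.20.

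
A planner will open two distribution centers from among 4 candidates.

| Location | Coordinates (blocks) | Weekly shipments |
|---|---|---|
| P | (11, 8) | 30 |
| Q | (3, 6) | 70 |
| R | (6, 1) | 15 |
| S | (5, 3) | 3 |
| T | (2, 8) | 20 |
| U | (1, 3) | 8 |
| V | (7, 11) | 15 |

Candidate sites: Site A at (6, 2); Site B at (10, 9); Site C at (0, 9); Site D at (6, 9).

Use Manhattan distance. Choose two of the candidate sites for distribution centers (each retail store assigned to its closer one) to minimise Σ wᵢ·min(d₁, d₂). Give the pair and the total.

Evaluate every pair (each demand assigned to the nearer of the two):
  {Site A, Site D}: total = 814
  {Site B, Site D}: total = 854
  {Site A, Site B}: total = 874
  {Site B, Site C}: total = 884
  {Site C, Site D}: total = 902
  {Site A, Site C}: total = 1014
Best pair: {Site A, Site D} with total 814.

{Site A, Site D}, total 814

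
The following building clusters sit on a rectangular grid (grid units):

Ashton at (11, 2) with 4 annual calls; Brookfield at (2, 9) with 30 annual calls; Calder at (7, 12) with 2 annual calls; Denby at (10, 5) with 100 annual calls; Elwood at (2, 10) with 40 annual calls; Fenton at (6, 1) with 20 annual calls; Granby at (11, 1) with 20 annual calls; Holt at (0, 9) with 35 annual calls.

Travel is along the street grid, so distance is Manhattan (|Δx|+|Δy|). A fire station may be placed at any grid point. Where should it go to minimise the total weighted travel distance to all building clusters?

Manhattan distance separates: Σwᵢ(|x−xᵢ|+|y−yᵢ|) = Σwᵢ|x−xᵢ| + Σwᵢ|y−yᵢ|, so x and y are optimised independently as 1-D weighted medians.
Total weight W = 251; half = 125.5.
x-coordinate, sorted with cumulative weight:
  x=0 (Holt, w=35) cum 35
  x=2 (Brookfield, w=30) cum 65
  x=2 (Elwood, w=40) cum 105
  x=6 (Fenton, w=20) cum 125
  x=7 (Calder, w=2) cum 127  ← median
  x=10 (Denby, w=100) cum 227
  x=11 (Ashton, w=4) cum 231
  x=11 (Granby, w=20) cum 251
⇒ x* = 7
y-coordinate, sorted with cumulative weight:
  y=1 (Fenton, w=20) cum 20
  y=1 (Granby, w=20) cum 40
  y=2 (Ashton, w=4) cum 44
  y=5 (Denby, w=100) cum 144  ← median
  y=9 (Brookfield, w=30) cum 174
  y=9 (Holt, w=35) cum 209
  y=10 (Elwood, w=40) cum 249
  y=12 (Calder, w=2) cum 251
⇒ y* = 5

(7, 5)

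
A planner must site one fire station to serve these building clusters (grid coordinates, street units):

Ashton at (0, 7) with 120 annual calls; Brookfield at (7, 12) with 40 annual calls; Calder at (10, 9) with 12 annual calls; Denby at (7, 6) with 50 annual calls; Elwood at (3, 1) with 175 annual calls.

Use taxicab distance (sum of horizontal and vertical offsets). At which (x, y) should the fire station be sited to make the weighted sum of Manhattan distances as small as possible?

Manhattan distance separates: Σwᵢ(|x−xᵢ|+|y−yᵢ|) = Σwᵢ|x−xᵢ| + Σwᵢ|y−yᵢ|, so x and y are optimised independently as 1-D weighted medians.
Total weight W = 397; half = 198.5.
x-coordinate, sorted with cumulative weight:
  x=0 (Ashton, w=120) cum 120
  x=3 (Elwood, w=175) cum 295  ← median
  x=7 (Brookfield, w=40) cum 335
  x=7 (Denby, w=50) cum 385
  x=10 (Calder, w=12) cum 397
⇒ x* = 3
y-coordinate, sorted with cumulative weight:
  y=1 (Elwood, w=175) cum 175
  y=6 (Denby, w=50) cum 225  ← median
  y=7 (Ashton, w=120) cum 345
  y=9 (Calder, w=12) cum 357
  y=12 (Brookfield, w=40) cum 397
⇒ y* = 6

(3, 6)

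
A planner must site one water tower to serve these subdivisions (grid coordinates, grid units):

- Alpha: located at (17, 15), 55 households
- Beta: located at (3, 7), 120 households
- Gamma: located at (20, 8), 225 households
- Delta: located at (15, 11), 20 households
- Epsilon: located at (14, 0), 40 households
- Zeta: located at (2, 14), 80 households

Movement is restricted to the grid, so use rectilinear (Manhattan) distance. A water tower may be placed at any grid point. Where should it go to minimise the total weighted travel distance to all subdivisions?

(17, 8)

Manhattan distance separates: Σwᵢ(|x−xᵢ|+|y−yᵢ|) = Σwᵢ|x−xᵢ| + Σwᵢ|y−yᵢ|, so x and y are optimised independently as 1-D weighted medians.
Total weight W = 540; half = 270.
x-coordinate, sorted with cumulative weight:
  x=2 (Zeta, w=80) cum 80
  x=3 (Beta, w=120) cum 200
  x=14 (Epsilon, w=40) cum 240
  x=15 (Delta, w=20) cum 260
  x=17 (Alpha, w=55) cum 315  ← median
  x=20 (Gamma, w=225) cum 540
⇒ x* = 17
y-coordinate, sorted with cumulative weight:
  y=0 (Epsilon, w=40) cum 40
  y=7 (Beta, w=120) cum 160
  y=8 (Gamma, w=225) cum 385  ← median
  y=11 (Delta, w=20) cum 405
  y=14 (Zeta, w=80) cum 485
  y=15 (Alpha, w=55) cum 540
⇒ y* = 8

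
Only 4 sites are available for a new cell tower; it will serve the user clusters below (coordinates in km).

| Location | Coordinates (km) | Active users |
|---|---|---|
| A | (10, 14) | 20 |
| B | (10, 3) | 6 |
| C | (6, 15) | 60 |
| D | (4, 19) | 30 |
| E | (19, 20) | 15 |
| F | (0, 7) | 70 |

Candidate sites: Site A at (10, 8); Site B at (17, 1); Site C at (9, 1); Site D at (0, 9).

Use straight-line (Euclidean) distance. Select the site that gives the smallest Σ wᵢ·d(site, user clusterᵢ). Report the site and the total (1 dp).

Site D, total 1595.1 km

Total weighted distance at each candidate:
  Site A (10, 8): total = 1938.1
  Site B (17, 1): total = 3621.9
  Site C (9, 1): total = 2772.9
  Site D (0, 9): total = 1595.1
Minimum is at Site D with total 1595.1 km.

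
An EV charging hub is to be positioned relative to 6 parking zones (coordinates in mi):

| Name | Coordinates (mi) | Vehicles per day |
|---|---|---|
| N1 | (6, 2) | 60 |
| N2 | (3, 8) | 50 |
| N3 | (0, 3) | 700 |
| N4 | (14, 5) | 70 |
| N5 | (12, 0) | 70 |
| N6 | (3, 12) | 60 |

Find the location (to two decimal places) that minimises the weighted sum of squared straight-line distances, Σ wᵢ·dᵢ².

(2.49, 3.65)

The minimiser of Σwᵢ‖p−pᵢ‖² is the weighted centroid p* = (Σwᵢpᵢ)/(Σwᵢ).
Σwᵢ = 1010.
Σwᵢxᵢ = 60·6 + 50·3 + 700·0 + 70·14 + 70·12 + 60·3 = 2510.
Σwᵢyᵢ = 60·2 + 50·8 + 700·3 + 70·5 + 70·0 + 60·12 = 3690.
x* = 2510/1010 = 2.49, y* = 3690/1010 = 3.65.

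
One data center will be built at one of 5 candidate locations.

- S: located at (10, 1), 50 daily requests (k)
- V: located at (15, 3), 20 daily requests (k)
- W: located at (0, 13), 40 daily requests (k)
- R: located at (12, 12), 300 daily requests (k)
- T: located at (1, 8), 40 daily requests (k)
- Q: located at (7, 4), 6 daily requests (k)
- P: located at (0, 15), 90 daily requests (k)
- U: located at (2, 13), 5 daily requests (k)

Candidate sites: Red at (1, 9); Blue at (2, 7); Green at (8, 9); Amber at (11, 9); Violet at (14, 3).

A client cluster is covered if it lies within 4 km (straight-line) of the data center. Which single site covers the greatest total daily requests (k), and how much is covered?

Amber, covering 300

Coverage radius r = 4 km; a point is covered iff (Δx)²+(Δy)² ≤ 4² = 16.
  Red (1, 9): covers {T} → 40
  Blue (2, 7): covers {T} → 40
  Green (8, 9): covers {none} → 0
  Amber (11, 9): covers {R} → 300
  Violet (14, 3): covers {V} → 20
Maximum coverage at Amber: 300 daily requests (k).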